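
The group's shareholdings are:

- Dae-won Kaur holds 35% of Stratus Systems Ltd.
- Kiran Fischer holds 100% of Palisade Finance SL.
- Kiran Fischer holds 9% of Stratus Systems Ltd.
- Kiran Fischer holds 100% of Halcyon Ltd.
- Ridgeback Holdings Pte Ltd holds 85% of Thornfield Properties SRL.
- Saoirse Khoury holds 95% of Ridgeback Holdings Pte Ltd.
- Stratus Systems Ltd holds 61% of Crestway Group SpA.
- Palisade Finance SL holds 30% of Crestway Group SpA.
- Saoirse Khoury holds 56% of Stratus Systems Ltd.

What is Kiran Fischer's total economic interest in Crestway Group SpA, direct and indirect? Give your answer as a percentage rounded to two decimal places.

35.49%

Kiran reaches Crestway along 2 paths.
Via Stratus: 9% × 61% = 5.49%.
Via Palisade: 100% × 30% = 30%.
Total: 5.49% + 30% = 35.49%.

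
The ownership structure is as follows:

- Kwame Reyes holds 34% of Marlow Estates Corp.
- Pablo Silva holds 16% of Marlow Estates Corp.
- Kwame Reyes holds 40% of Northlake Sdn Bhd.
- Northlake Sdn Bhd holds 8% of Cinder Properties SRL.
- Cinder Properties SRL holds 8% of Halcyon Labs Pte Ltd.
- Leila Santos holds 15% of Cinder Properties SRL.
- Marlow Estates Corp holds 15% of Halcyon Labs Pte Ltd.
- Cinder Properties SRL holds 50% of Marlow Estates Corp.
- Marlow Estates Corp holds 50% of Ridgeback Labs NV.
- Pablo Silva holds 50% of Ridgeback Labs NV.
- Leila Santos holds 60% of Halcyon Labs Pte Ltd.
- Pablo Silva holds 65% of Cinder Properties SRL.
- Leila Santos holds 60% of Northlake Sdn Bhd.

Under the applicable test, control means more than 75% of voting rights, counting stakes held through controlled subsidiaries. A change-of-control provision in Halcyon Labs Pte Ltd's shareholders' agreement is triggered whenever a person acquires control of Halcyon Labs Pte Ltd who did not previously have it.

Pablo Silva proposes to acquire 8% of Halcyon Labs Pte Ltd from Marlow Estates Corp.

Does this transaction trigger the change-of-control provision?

No

The purchase adds only to Pablo's holdings (Marlow's stake shrinks), so Pablo is the only person who could newly come to control Halcyon.
Pablo's largest direct stake is 65% in Cinder, which does not meet the threshold, so Pablo controls no company.
Neither Pablo nor any entity Pablo controls holds any voting interest in Halcyon.
So before the transaction, Pablo does not control Halcyon.
After the purchase, Pablo holds 8% of Halcyon directly, and Marlow's stake falls to 7%.
After the transaction, Pablo's side holds 8% of Halcyon, not > 75%, so Pablo still does not control Halcyon.
No new person acquires control, so the clause is not triggered.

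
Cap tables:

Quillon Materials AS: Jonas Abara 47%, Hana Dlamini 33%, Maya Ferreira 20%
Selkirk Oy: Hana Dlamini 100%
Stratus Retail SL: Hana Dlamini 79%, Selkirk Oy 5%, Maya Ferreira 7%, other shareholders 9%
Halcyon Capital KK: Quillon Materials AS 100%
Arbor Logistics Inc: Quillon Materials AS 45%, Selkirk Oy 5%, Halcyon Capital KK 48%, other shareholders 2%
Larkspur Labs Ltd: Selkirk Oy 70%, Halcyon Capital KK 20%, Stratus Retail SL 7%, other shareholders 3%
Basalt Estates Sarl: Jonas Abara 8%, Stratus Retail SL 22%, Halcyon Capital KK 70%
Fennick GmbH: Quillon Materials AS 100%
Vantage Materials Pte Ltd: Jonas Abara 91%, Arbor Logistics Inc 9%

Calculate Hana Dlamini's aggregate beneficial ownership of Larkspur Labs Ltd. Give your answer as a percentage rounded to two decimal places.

Hana reaches Larkspur along 4 paths.
Via Selkirk: 100% × 70% = 70%.
Via Quillon → Halcyon: 33% × 100% × 20% = 6.6%.
Via Stratus: 79% × 7% = 5.53%.
Via Selkirk → Stratus: 100% × 5% × 7% = 0.35%.
Total: 70% + 6.6% + 5.53% + 0.35% = 82.48%.

82.48%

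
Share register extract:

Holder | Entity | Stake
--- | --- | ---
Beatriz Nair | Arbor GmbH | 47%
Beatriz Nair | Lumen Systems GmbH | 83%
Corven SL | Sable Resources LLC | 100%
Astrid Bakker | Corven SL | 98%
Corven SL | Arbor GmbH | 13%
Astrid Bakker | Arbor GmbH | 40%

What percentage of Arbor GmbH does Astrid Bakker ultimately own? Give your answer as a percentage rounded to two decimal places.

Astrid reaches Arbor along 2 paths.
Via Corven: 98% × 13% = 12.74%.
Direct stake: 40% = 40%.
Total: 12.74% + 40% = 52.74%.

52.74%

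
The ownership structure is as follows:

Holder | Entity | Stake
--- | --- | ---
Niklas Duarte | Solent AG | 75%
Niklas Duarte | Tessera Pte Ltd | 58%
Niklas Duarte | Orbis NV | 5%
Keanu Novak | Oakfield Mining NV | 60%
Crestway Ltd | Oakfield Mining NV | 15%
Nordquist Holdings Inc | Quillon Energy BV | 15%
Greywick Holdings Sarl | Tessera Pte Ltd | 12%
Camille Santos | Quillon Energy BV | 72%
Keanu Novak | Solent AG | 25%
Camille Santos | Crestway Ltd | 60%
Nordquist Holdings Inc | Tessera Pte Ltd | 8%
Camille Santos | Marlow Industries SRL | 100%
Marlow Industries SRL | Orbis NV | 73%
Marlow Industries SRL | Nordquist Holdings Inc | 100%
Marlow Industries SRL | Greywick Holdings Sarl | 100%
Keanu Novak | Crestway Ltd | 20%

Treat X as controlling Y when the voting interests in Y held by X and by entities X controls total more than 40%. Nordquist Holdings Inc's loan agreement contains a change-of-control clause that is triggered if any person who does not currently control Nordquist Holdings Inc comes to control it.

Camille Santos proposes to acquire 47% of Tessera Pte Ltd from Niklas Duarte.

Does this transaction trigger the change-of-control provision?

The purchase adds only to Camille's holdings (Niklas's stake shrinks), so Camille is the only person who could newly come to control Nordquist.
Camille holds 100% of Marlow, so Camille controls Marlow.
Marlow holds 100% of Nordquist, so Camille controls Nordquist.
So Camille already controls Nordquist before the transaction.
After the purchase, Camille holds 47% of Tessera directly, and Niklas's stake falls to 11%.
Camille controlled Nordquist already, so this is not a new person acquiring control; every other person's position is unchanged or reduced.
No new person acquires control, so the clause is not triggered.

No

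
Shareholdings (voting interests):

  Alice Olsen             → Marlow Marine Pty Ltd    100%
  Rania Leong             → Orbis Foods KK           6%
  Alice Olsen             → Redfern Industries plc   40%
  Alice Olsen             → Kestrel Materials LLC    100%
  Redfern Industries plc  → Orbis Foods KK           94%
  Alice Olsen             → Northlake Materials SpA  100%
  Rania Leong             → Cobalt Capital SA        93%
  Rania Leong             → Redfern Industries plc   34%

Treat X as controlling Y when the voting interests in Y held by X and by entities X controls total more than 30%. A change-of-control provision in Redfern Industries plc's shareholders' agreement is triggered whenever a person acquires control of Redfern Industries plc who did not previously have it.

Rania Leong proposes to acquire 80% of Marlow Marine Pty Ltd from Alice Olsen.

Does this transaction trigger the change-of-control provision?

No

The purchase adds only to Rania's holdings (Alice's stake shrinks), so Rania is the only person who could newly come to control Redfern.
Rania holds 34% of Redfern, so Rania controls Redfern.
So Rania already controls Redfern before the transaction.
After the purchase, Rania holds 80% of Marlow directly, and Alice's stake falls to 20%.
Rania controlled Redfern already, so this is not a new person acquiring control; every other person's position is unchanged or reduced.
No new person acquires control, so the clause is not triggered.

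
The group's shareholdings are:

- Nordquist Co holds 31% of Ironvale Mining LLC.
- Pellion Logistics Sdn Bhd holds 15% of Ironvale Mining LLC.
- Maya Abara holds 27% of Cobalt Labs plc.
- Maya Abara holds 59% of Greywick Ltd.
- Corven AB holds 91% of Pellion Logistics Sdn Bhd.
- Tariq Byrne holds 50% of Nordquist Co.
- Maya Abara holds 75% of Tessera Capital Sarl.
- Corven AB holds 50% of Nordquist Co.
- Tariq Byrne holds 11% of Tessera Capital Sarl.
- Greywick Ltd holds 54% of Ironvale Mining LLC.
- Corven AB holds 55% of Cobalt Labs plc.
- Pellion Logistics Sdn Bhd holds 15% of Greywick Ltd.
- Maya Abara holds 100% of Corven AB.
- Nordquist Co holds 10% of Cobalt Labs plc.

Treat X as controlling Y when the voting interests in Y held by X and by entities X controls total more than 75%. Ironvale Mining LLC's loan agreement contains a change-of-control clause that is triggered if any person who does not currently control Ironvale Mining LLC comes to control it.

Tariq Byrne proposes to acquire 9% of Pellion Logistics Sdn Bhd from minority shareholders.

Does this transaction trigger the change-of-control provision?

The purchase changes only Tariq's holdings, so Tariq is the only person who could newly come to control Ironvale.
Tariq's largest direct stake is 50% in Nordquist, which does not meet the threshold, so Tariq controls no company.
Neither Tariq nor any entity Tariq controls holds any voting interest in Ironvale.
So before the transaction, Tariq does not control Ironvale.
After the purchase, Tariq holds 9% of Pellion directly.
Tariq's side now holds 9% of Pellion, not > 75%, so Tariq still does not control Pellion.
After the transaction, neither Tariq nor any entity Tariq controls holds a voting interest in Ironvale, so Tariq still does not control it.
No new person acquires control, so the clause is not triggered.

No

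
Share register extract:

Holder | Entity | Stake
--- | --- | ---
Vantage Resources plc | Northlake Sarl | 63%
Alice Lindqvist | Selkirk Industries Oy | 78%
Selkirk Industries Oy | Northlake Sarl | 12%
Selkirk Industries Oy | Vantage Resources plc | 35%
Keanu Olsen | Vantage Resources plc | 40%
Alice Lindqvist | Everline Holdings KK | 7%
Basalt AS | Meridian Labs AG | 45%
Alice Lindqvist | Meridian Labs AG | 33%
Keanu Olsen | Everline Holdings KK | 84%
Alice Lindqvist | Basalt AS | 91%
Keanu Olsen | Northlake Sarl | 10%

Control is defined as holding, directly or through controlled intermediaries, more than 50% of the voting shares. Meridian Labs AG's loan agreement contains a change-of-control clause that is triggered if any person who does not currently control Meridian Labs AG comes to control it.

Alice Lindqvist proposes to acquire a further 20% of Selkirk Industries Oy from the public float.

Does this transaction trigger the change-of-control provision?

No

The purchase changes only Alice's holdings, so Alice is the only person who could newly come to control Meridian.
Alice holds 91% of Basalt, so Alice controls Basalt.
Basalt and Alice together hold 45% + 33% = 78% of Meridian, so Alice controls Meridian.
So Alice already controls Meridian before the transaction.
After the purchase, Alice's direct stake in Selkirk rises to 78% + 20% = 98%.
Alice controlled Meridian already, so this is not a new person acquiring control; every other person's position is unchanged or reduced.
No new person acquires control, so the clause is not triggered.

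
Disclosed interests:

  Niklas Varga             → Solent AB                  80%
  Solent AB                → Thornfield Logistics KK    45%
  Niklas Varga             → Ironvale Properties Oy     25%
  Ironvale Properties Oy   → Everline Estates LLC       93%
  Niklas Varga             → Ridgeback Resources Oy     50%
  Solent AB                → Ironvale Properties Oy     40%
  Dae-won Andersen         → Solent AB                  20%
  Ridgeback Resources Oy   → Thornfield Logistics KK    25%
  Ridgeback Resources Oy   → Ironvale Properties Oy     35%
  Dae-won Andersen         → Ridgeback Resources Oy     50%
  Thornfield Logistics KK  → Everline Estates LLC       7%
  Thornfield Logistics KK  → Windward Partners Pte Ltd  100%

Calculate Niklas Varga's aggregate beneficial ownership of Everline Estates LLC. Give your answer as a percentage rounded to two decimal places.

72.68%

Niklas reaches Everline along 5 paths.
Via Ridgeback → Thornfield: 50% × 25% × 7% = 0.875%.
Via Solent → Thornfield: 80% × 45% × 7% = 2.52%.
Via Solent → Ironvale: 80% × 40% × 93% = 29.76%.
Via Ridgeback → Ironvale: 50% × 35% × 93% = 16.275%.
Via Ironvale: 25% × 93% = 23.25%.
Total: 0.875% + 2.52% + 29.76% + 16.275% + 23.25% = 72.68%.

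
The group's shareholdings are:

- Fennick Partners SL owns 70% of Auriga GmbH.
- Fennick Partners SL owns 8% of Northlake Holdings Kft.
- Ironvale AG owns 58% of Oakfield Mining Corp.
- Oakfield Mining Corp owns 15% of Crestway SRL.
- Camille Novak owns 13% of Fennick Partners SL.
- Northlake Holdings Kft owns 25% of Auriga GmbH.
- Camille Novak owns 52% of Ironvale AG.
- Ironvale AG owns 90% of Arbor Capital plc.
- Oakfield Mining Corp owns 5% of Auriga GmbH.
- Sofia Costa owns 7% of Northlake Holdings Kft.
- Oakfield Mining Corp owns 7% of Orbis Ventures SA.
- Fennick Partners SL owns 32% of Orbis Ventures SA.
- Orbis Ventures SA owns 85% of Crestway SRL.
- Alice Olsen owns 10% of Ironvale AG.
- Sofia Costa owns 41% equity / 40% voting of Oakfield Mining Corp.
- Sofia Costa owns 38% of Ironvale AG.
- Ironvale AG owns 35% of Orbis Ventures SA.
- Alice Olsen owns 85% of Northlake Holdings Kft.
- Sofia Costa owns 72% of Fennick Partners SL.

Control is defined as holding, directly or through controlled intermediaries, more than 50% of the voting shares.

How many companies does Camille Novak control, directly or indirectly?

Camille holds 52% of Ironvale, so Camille controls Ironvale.
Ironvale holds 58% of Oakfield, so Camille controls Oakfield.
Ironvale holds 90% of Arbor, so Camille controls Arbor.
No other company's threshold is met.
Camille controls 3 companies.

3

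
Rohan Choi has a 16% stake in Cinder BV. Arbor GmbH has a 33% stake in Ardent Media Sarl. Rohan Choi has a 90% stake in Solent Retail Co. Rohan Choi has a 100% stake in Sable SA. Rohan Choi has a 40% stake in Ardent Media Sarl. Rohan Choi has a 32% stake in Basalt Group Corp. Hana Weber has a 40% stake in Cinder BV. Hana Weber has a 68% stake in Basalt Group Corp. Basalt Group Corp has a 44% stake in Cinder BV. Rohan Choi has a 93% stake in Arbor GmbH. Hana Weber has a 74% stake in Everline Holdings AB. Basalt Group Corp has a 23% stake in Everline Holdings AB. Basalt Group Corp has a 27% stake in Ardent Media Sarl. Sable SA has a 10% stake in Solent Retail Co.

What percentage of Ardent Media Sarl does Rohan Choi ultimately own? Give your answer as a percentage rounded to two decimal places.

Rohan reaches Ardent along 3 paths.
Direct stake: 40% = 40%.
Via Arbor: 93% × 33% = 30.69%.
Via Basalt: 32% × 27% = 8.64%.
Total: 40% + 30.69% + 8.64% = 79.33%.

79.33%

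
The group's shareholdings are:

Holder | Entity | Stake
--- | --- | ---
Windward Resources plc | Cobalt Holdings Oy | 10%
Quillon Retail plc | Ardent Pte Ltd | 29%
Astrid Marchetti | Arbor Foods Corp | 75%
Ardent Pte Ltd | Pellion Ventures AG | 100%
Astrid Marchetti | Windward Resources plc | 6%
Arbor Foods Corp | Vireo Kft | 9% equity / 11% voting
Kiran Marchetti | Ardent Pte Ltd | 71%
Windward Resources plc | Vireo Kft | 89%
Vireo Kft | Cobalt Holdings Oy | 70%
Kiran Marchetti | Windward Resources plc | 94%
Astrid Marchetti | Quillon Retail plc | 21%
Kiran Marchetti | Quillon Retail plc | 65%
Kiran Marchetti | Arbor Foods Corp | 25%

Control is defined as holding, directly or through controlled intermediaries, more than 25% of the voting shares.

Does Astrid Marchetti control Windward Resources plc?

Astrid holds 75% of Arbor, so Astrid controls Arbor.
In Windward, Astrid's side holds only 6%, not > 25%.
So Astrid does not control Windward.

No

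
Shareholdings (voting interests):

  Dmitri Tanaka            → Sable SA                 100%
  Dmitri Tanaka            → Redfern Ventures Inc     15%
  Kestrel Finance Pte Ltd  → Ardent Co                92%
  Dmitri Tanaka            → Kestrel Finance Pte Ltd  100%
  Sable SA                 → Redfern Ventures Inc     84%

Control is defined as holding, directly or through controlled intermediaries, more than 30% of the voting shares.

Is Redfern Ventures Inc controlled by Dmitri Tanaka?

Dmitri holds 100% of Sable, so Dmitri controls Sable.
Dmitri and Sable together hold 15% + 84% = 99% of Redfern, so Dmitri controls Redfern.

Yes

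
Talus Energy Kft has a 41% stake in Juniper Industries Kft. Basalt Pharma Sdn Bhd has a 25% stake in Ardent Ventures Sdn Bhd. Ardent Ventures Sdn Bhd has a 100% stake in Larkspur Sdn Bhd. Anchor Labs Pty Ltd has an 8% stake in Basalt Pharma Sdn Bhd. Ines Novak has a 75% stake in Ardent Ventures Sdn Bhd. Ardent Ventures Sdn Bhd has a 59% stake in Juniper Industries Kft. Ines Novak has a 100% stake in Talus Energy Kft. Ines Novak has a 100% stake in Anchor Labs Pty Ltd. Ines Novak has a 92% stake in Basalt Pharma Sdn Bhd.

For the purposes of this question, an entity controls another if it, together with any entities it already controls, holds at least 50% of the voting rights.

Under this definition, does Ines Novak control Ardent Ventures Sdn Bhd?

Yes

Ines holds 100% of Anchor, so Ines controls Anchor.
Ines and Anchor together hold 92% + 8% = 100% of Basalt, so Ines controls Basalt.
Ines and Basalt together hold 75% + 25% = 100% of Ardent, so Ines controls Ardent.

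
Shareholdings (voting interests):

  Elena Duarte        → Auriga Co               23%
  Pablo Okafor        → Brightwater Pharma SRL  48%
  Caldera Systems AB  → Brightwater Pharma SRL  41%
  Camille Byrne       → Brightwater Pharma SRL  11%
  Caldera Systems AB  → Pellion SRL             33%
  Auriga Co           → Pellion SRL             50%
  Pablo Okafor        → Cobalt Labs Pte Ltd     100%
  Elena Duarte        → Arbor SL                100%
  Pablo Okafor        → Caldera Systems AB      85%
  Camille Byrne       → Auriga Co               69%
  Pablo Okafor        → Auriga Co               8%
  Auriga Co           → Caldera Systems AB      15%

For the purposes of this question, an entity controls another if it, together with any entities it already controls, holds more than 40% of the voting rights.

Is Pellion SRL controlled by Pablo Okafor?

No

Pablo holds 100% of Cobalt, so Pablo controls Cobalt.
Pablo holds 85% of Caldera, so Pablo controls Caldera.
Caldera and Pablo together hold 41% + 48% = 89% of Brightwater, so Pablo controls Brightwater.
In Pellion, Pablo's side holds only 33%, not > 40%.
So Pablo does not control Pellion.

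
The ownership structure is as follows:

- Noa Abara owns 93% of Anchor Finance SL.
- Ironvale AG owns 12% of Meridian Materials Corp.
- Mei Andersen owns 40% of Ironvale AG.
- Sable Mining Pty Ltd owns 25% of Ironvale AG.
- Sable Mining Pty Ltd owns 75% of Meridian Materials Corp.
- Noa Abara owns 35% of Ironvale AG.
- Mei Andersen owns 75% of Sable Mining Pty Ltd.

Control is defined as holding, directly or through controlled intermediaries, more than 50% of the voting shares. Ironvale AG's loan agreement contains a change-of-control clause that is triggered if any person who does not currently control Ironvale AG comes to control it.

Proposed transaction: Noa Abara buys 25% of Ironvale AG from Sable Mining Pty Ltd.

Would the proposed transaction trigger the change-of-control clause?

The purchase adds only to Noa's holdings (Sable's stake shrinks), so Noa is the only person who could newly come to control Ironvale.
Noa holds 93% of Anchor, so Noa controls Anchor.
In Ironvale, Noa's side holds only 35%, not > 50%.
So before the transaction, Noa does not control Ironvale.
After the purchase, Noa's direct stake in Ironvale rises to 35% + 25% = 60%, and Sable's stake falls to 0%.
Noa holds 60% of Ironvale, so Noa controls Ironvale.
Noa did not control Ironvale before and does after, so the clause is triggered.

Yes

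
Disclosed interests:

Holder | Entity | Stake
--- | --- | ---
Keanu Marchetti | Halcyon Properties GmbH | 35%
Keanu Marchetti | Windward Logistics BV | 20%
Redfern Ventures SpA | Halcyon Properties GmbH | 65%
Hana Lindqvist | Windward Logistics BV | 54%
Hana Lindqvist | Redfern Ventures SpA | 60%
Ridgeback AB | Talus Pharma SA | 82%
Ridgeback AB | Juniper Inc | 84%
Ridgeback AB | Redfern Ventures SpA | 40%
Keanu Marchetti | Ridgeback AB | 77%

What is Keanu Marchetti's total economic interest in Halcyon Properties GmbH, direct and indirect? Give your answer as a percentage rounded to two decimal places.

55.02%

Keanu reaches Halcyon along 2 paths.
Direct stake: 35% = 35%.
Via Ridgeback → Redfern: 77% × 40% × 65% = 20.02%.
Total: 35% + 20.02% = 55.02%.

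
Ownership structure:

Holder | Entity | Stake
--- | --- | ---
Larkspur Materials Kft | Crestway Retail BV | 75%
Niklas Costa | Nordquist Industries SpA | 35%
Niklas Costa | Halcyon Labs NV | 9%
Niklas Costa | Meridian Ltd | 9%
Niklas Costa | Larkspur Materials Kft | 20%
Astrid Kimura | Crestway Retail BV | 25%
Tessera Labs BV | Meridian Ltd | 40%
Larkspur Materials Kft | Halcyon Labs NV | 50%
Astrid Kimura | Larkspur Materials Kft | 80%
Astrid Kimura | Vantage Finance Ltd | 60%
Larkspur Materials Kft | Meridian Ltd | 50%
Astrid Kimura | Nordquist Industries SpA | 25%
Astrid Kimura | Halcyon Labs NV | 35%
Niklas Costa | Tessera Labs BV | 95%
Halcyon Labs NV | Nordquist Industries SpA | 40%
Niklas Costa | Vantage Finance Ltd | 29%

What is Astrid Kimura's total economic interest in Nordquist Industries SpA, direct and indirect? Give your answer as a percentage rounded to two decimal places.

Astrid reaches Nordquist along 3 paths.
Direct stake: 25% = 25%.
Via Halcyon: 35% × 40% = 14%.
Via Larkspur → Halcyon: 80% × 50% × 40% = 16%.
Total: 25% + 14% + 16% = 55%.
Rounded: 55.00%.

55.00%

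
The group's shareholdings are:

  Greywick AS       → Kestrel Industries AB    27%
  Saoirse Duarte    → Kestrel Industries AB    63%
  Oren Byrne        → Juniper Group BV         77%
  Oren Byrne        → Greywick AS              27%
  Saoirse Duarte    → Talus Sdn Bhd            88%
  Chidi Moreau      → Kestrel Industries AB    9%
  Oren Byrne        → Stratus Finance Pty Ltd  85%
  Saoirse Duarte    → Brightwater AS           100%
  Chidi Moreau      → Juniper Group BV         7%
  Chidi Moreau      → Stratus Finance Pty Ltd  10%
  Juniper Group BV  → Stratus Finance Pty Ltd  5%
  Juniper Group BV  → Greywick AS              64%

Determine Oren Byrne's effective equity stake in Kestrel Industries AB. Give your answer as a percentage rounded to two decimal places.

20.60%

Oren reaches Kestrel along 2 paths.
Via Juniper → Greywick: 77% × 64% × 27% = 13.3056%.
Via Greywick: 27% × 27% = 7.29%.
Total: 13.3056% + 7.29% = 20.5956%.
Rounded: 20.60%.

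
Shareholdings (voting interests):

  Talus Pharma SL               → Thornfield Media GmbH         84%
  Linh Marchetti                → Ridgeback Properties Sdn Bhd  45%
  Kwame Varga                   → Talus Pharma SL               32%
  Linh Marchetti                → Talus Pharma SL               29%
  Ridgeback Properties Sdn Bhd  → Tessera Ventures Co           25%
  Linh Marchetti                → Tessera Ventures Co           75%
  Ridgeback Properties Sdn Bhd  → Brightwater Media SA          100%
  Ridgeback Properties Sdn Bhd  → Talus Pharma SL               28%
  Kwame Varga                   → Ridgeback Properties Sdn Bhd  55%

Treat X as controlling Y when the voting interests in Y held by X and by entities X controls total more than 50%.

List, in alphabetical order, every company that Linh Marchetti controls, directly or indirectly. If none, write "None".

Linh holds 75% of Tessera, so Linh controls Tessera.
No other company's threshold is met.

Tessera Ventures Co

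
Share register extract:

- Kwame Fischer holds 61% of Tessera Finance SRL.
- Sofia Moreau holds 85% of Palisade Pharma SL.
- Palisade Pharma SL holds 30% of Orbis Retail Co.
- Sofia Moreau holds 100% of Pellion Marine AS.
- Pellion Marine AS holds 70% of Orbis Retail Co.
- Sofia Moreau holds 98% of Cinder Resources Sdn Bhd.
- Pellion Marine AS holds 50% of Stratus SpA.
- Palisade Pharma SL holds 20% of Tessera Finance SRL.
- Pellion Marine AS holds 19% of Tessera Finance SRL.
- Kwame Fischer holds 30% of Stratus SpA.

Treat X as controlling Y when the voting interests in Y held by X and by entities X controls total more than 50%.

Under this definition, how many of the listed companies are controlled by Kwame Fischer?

Kwame holds 61% of Tessera, so Kwame controls Tessera.
No other company's threshold is met.
Kwame controls 1 company.

1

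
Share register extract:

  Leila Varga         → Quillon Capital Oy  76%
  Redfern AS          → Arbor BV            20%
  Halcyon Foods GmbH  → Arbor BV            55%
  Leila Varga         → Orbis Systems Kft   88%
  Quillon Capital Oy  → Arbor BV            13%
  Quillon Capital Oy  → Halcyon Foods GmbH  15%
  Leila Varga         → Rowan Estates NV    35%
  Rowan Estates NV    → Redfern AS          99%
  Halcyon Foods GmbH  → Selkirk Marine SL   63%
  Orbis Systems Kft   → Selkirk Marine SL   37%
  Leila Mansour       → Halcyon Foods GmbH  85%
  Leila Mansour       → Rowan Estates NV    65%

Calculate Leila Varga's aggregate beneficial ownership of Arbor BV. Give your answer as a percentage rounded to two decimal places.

Leila Varga reaches Arbor along 3 paths.
Via Rowan → Redfern: 35% × 99% × 20% = 6.93%.
Via Quillon → Halcyon: 76% × 15% × 55% = 6.27%.
Via Quillon: 76% × 13% = 9.88%.
Total: 6.93% + 6.27% + 9.88% = 23.08%.

23.08%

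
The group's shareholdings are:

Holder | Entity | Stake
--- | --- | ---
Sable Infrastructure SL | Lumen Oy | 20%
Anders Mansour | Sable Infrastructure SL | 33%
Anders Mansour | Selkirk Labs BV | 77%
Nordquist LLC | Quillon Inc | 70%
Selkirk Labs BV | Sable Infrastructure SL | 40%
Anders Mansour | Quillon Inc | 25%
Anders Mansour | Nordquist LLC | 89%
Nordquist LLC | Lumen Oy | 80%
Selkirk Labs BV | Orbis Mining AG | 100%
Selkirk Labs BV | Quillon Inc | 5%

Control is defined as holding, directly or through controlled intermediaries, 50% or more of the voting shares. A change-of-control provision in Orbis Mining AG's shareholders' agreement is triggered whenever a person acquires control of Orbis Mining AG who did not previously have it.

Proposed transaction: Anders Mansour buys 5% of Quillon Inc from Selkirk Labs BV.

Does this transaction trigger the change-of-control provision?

The purchase adds only to Anders's holdings (Selkirk's stake shrinks), so Anders is the only person who could newly come to control Orbis.
Anders holds 77% of Selkirk, so Anders controls Selkirk.
Selkirk holds 100% of Orbis, so Anders controls Orbis.
So Anders already controls Orbis before the transaction.
After the purchase, Anders's direct stake in Quillon rises to 25% + 5% = 30%, and Selkirk's stake falls to 0%.
Anders controlled Orbis already, so this is not a new person acquiring control; every other person's position is unchanged or reduced.
No new person acquires control, so the clause is not triggered.

No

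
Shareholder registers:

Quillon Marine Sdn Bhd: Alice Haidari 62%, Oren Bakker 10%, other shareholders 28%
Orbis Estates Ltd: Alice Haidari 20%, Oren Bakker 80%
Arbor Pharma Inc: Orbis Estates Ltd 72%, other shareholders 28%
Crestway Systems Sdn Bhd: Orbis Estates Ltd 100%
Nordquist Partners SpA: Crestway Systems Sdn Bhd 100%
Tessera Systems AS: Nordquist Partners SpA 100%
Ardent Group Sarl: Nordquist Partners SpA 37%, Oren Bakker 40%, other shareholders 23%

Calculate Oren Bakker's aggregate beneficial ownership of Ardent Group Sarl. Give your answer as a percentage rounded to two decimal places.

69.60%

Oren reaches Ardent along 2 paths.
Via Orbis → Crestway → Nordquist: 80% × 100% × 100% × 37% = 29.6%.
Direct stake: 40% = 40%.
Total: 29.6% + 40% = 69.6%.
Rounded: 69.60%.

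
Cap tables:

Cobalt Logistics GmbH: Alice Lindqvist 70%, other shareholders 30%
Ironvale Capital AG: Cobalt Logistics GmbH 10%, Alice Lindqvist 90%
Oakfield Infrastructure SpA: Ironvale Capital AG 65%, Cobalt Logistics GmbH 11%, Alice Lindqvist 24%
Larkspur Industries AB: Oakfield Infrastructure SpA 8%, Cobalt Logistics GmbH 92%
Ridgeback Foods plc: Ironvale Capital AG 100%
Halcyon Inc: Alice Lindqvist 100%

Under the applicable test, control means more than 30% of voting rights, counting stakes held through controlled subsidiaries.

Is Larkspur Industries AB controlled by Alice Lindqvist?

Alice holds 70% of Cobalt, so Alice controls Cobalt.
Cobalt and Alice together hold 10% + 90% = 100% of Ironvale, so Alice controls Ironvale.
Ironvale and Cobalt and Alice together hold 65% + 11% + 24% = 100% of Oakfield, so Alice controls Oakfield.
Oakfield and Cobalt together hold 8% + 92% = 100% of Larkspur, so Alice controls Larkspur.

Yes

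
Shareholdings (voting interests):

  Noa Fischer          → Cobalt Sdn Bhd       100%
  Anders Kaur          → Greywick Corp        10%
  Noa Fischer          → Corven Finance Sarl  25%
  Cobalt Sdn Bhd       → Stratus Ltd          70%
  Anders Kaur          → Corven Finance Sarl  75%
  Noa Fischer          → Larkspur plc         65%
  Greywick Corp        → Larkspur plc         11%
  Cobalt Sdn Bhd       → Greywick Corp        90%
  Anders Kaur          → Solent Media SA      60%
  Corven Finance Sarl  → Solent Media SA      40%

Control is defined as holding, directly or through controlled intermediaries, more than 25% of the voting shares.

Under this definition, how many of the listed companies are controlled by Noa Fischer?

4

Noa holds 100% of Cobalt, so Noa controls Cobalt.
Cobalt holds 90% of Greywick, so Noa controls Greywick.
Cobalt holds 70% of Stratus, so Noa controls Stratus.
Noa and Greywick together hold 65% + 11% = 76% of Larkspur, so Noa controls Larkspur.
No other company's threshold is met.
Noa controls 4 companies.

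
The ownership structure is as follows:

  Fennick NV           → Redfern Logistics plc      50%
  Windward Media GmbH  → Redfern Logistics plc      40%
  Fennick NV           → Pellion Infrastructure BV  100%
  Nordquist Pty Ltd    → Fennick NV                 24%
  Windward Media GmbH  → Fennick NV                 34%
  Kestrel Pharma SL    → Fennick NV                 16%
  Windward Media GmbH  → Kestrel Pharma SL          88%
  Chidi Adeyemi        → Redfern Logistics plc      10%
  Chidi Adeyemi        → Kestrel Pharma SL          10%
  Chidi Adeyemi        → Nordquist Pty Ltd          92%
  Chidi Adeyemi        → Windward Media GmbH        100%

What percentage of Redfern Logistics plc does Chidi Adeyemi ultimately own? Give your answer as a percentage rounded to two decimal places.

Chidi reaches Redfern along 6 paths.
Via Windward: 100% × 40% = 40%.
Via Windward → Kestrel → Fennick: 100% × 88% × 16% × 50% = 7.04%.
Via Kestrel → Fennick: 10% × 16% × 50% = 0.8%.
Via Nordquist → Fennick: 92% × 24% × 50% = 11.04%.
Via Windward → Fennick: 100% × 34% × 50% = 17%.
Direct stake: 10% = 10%.
Total: 40% + 7.04% + 0.8% + 11.04% + 17% + 10% = 85.88%.

85.88%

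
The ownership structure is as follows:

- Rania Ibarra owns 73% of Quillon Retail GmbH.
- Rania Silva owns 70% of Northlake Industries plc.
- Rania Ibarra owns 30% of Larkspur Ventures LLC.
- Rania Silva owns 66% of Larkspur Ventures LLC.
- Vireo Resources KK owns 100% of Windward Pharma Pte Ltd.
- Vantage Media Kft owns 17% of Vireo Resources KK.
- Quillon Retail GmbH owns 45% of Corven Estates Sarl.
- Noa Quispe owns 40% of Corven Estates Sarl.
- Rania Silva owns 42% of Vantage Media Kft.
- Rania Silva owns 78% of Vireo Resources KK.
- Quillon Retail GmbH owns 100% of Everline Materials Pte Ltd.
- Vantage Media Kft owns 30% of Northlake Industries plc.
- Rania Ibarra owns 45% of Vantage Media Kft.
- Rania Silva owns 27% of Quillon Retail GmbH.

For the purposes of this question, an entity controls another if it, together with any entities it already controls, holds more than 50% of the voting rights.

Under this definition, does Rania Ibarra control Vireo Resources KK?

Rania Ibarra holds 73% of Quillon, so Rania Ibarra controls Quillon.
Quillon holds 100% of Everline, so Rania Ibarra controls Everline.
Neither Rania Ibarra nor any entity Rania Ibarra controls holds any voting interest in Vireo.
So Rania Ibarra does not control Vireo.

No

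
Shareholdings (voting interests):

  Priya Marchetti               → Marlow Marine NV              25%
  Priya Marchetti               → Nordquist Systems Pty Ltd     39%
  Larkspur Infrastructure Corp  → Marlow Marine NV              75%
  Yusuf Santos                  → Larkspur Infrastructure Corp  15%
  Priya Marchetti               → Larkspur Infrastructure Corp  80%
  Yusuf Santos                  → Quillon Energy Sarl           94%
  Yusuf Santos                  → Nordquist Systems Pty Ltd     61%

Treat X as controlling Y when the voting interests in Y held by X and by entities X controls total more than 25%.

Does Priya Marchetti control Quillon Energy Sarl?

No

Priya holds 39% of Nordquist, so Priya controls Nordquist.
Priya holds 80% of Larkspur, so Priya controls Larkspur.
Larkspur and Priya together hold 75% + 25% = 100% of Marlow, so Priya controls Marlow.
Neither Priya nor any entity Priya controls holds any voting interest in Quillon.
So Priya does not control Quillon.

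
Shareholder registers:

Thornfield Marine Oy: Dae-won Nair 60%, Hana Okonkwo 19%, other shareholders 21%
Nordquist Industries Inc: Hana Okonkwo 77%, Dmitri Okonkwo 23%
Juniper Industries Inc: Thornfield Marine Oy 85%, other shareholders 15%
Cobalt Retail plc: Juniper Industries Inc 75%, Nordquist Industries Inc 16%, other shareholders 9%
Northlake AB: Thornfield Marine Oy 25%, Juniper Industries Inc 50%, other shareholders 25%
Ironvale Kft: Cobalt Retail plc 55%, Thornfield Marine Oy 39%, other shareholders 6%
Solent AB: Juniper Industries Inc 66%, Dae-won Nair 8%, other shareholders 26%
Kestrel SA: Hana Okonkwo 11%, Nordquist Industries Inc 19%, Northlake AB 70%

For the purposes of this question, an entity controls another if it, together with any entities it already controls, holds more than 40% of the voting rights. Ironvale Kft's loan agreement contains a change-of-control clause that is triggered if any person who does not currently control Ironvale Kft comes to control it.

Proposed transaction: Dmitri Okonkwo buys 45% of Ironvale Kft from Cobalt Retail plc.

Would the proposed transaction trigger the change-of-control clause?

Yes

The purchase adds only to Dmitri's holdings (Cobalt's stake shrinks), so Dmitri is the only person who could newly come to control Ironvale.
Dmitri's largest direct stake is 23% in Nordquist, which does not meet the threshold, so Dmitri controls no company.
Neither Dmitri nor any entity Dmitri controls holds any voting interest in Ironvale.
So before the transaction, Dmitri does not control Ironvale.
After the purchase, Dmitri holds 45% of Ironvale directly, and Cobalt's stake falls to 10%.
Dmitri holds 45% of Ironvale, so Dmitri controls Ironvale.
Dmitri did not control Ironvale before and does after, so the clause is triggered.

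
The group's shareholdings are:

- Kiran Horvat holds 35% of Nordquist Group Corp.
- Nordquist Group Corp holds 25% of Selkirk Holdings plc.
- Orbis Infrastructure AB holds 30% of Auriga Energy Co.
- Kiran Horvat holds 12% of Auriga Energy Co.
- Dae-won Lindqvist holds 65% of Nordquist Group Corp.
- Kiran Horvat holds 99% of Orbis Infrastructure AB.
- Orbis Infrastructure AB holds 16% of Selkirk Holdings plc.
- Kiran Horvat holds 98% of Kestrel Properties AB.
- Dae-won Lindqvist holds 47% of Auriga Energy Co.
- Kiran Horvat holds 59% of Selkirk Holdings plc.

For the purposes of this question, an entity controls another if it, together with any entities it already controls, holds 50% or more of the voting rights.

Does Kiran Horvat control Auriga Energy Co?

No

Kiran holds 99% of Orbis, so Kiran controls Orbis.
Orbis and Kiran together hold 16% + 59% = 75% of Selkirk, so Kiran controls Selkirk.
Kiran holds 98% of Kestrel, so Kiran controls Kestrel.
In Auriga, Kiran's side holds only 30% + 12% = 42%, not ≥ 50%.
So Kiran does not control Auriga.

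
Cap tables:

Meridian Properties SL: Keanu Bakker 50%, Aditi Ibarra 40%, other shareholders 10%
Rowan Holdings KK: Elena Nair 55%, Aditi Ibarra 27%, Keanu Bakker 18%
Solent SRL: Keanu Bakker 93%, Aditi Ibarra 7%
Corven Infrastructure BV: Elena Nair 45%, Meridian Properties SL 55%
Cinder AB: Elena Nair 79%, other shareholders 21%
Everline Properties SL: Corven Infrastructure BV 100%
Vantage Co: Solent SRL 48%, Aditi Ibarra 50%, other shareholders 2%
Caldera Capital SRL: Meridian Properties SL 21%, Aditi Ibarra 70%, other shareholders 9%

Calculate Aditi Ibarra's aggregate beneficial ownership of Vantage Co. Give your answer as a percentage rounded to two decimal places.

53.36%

Aditi reaches Vantage along 2 paths.
Via Solent: 7% × 48% = 3.36%.
Direct stake: 50% = 50%.
Total: 3.36% + 50% = 53.36%.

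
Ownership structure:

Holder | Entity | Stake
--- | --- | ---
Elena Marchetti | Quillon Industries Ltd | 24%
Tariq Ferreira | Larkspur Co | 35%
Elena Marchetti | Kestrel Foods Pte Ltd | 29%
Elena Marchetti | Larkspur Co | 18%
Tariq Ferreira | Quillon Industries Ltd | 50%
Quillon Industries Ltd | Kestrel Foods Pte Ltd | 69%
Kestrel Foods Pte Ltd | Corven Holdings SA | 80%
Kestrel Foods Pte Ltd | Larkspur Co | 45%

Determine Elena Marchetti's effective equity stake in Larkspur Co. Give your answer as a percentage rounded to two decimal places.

Elena reaches Larkspur along 3 paths.
Direct stake: 18% = 18%.
Via Kestrel: 29% × 45% = 13.05%.
Via Quillon → Kestrel: 24% × 69% × 45% = 7.452%.
Total: 18% + 13.05% + 7.452% = 38.502%.
Rounded: 38.50%.

38.50%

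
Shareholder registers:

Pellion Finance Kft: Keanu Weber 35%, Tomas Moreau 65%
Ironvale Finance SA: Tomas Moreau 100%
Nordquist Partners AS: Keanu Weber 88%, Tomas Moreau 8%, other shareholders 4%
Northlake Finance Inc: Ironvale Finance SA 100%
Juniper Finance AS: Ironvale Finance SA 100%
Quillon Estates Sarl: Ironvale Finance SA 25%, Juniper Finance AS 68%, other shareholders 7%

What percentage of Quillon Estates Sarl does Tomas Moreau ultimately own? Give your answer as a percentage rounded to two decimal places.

Tomas reaches Quillon along 2 paths.
Via Ironvale: 100% × 25% = 25%.
Via Ironvale → Juniper: 100% × 100% × 68% = 68%.
Total: 25% + 68% = 93%.
Rounded: 93.00%.

93.00%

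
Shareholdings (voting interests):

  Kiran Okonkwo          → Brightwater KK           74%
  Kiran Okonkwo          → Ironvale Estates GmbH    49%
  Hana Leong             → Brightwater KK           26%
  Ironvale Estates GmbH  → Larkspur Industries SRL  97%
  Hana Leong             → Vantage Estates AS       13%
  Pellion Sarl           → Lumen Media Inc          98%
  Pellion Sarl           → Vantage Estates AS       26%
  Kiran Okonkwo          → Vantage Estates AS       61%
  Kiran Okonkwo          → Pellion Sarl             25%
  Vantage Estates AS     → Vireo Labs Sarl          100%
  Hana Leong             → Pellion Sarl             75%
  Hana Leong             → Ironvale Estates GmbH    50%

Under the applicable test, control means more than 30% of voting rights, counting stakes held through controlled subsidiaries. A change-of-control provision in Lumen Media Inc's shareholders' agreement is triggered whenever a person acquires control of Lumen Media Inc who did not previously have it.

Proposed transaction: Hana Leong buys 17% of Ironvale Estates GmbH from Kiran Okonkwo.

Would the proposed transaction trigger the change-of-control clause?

The purchase adds only to Hana's holdings (Kiran's stake shrinks), so Hana is the only person who could newly come to control Lumen.
Hana holds 75% of Pellion, so Hana controls Pellion.
Pellion holds 98% of Lumen, so Hana controls Lumen.
So Hana already controls Lumen before the transaction.
After the purchase, Hana's direct stake in Ironvale rises to 50% + 17% = 67%, and Kiran's stake falls to 32%.
Hana controlled Lumen already, so this is not a new person acquiring control; every other person's position is unchanged or reduced.
No new person acquires control, so the clause is not triggered.

No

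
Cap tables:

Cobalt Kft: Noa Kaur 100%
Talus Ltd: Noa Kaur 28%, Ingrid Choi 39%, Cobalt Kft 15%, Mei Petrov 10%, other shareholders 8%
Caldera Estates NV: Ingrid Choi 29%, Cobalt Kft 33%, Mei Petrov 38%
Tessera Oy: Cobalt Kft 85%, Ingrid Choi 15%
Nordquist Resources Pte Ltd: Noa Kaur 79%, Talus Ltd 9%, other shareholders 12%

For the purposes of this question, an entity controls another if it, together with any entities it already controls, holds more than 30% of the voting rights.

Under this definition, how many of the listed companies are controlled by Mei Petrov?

Mei holds 38% of Caldera, so Mei controls Caldera.
No other company's threshold is met.
Mei controls 1 company.

1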